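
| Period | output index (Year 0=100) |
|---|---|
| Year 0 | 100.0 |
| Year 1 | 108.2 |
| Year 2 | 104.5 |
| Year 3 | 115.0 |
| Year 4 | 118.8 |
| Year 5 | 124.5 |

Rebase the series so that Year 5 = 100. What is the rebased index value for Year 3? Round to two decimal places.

Rebased(Year 3) = 115.0 / 124.5 × 100 = 92.3695

92.37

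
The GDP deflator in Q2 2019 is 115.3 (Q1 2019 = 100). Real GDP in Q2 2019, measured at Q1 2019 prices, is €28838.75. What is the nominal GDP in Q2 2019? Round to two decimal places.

Nominal = Real × (Index/100) = 28838.75 × (115.3/100)
        = 28838.75 × 1.153 = 33251.0788

33251.08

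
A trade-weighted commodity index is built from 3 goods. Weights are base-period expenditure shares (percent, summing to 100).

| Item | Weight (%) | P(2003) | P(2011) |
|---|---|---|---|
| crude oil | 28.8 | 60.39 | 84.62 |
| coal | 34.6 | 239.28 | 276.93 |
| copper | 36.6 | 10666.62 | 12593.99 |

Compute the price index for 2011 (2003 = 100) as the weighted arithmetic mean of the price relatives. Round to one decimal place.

123.6

crude oil: 28.8 × (84.62/60.39) = 28.8 × 1.401225 = 40.3553
coal: 34.6 × (276.93/239.28) = 34.6 × 1.157347 = 40.0442
copper: 36.6 × (12593.99/10666.62) = 36.6 × 1.180692 = 43.2133
Index = Σ wᵢ·(p₁ᵢ/p₀ᵢ) = 40.3553 + 40.0442 + 43.2133 = 123.6128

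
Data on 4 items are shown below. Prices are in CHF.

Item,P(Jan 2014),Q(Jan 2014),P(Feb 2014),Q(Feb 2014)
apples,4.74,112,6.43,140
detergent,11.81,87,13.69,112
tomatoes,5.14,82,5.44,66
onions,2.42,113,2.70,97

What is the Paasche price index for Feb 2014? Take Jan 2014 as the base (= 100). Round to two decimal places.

Paasche price index uses current-period quantities as weights.
ΣP(Feb 2014)·Q(Feb 2014) = 6.43×140 + 13.69×112 + 5.44×66 + 2.70×97 = 900.2 + 1533.28 + 359.04 + 261.9 = 3054.42
ΣP(Jan 2014)·Q(Feb 2014) = 4.74×140 + 11.81×112 + 5.14×66 + 2.42×97 = 663.6 + 1322.72 + 339.24 + 234.74 = 2560.3
Index = 3054.42 / 2560.3 × 100 = 119.2993

119.30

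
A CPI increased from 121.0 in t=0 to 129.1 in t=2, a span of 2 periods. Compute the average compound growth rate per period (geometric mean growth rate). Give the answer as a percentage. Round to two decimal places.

Growth factor = (129.1/121.0)^(1/2) = (1.066942)^(1/2) = 1.032929
Growth rate = 1.032929 − 1 = 0.032929 = 3.2929%

3.29%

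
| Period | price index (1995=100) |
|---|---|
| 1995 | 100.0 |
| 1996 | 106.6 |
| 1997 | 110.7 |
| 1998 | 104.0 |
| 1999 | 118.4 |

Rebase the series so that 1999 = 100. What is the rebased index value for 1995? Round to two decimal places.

84.46

Rebased(1995) = 100.0 / 118.4 × 100 = 84.4595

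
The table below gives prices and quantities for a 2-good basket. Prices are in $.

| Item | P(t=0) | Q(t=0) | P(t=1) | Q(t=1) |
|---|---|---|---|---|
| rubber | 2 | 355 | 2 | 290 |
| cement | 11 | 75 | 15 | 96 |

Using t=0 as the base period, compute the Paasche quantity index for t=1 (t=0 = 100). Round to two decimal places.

110.08

Paasche quantity index uses current-period prices as weights.
ΣP(t=1)·Q(t=1) = 2×290 + 15×96 = 580 + 1440 = 2020
ΣP(t=1)·Q(t=0) = 2×355 + 15×75 = 710 + 1125 = 1835
Index = 2020 / 1835 × 100 = 110.0817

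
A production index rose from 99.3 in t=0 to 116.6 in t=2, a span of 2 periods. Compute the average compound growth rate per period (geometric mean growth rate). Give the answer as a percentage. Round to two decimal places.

Growth factor = (116.6/99.3)^(1/2) = (1.174220)^(1/2) = 1.083614
Growth rate = 1.083614 − 1 = 0.083614 = 8.3614%

8.36%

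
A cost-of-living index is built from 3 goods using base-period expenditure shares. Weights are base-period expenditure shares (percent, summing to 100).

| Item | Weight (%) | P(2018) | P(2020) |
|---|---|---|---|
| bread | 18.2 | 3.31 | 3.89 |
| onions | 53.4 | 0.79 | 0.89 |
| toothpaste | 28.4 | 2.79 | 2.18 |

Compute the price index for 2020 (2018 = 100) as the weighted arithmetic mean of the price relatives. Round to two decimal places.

bread: 18.2 × (3.89/3.31) = 18.2 × 1.175227 = 21.3891
onions: 53.4 × (0.89/0.79) = 53.4 × 1.126582 = 60.1595
toothpaste: 28.4 × (2.18/2.79) = 28.4 × 0.781362 = 22.1907
Index = Σ wᵢ·(p₁ᵢ/p₀ᵢ) = 21.3891 + 60.1595 + 22.1907 = 103.7393

103.74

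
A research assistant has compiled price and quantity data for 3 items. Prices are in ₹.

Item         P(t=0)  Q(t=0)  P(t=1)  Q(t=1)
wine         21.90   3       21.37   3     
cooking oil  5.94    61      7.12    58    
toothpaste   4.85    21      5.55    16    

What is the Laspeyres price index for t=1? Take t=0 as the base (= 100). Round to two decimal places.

Laspeyres price index uses base-period quantities as weights.
ΣP(t=1)·Q(t=0) = 21.37×3 + 7.12×61 + 5.55×21 = 64.11 + 434.32 + 116.55 = 614.98
ΣP(t=0)·Q(t=0) = 21.90×3 + 5.94×61 + 4.85×21 = 65.7 + 362.34 + 101.85 = 529.89
Index = 614.98 / 529.89 × 100 = 116.0580

116.06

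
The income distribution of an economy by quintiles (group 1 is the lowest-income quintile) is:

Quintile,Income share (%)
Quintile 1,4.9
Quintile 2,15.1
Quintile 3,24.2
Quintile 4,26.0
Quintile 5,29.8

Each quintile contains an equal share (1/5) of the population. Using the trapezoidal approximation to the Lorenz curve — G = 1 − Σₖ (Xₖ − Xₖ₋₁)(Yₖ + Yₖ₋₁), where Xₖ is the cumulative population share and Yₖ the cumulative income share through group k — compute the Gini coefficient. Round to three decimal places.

0.243

Cumulative income shares Yₖ: 0.0490, 0.2000, 0.4420, 0.7020, 1.0000
Σ (Xₖ−Xₖ₋₁)(Yₖ+Yₖ₋₁) = (1/5)(0.0490+0.0000) + (1/5)(0.2000+0.0490) + (1/5)(0.4420+0.2000) + (1/5)(0.7020+0.4420) + (1/5)(1.0000+0.7020)
  = 0.0098 + 0.0498 + 0.1284 + 0.2288 + 0.3404 = 0.7572
G = 1 − 0.7572 = 0.2428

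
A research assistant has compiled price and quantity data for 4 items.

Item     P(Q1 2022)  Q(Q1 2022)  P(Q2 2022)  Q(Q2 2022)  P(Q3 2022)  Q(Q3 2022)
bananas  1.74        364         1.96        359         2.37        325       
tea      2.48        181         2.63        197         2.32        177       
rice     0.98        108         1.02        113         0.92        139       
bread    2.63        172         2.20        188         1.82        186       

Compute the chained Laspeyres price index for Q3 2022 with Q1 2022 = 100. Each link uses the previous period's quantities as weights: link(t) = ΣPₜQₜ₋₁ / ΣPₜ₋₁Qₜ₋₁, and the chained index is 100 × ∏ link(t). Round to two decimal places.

Link Q1 2022→Q2 2022:
ΣP(Q2 2022)Q(Q1 2022) = 1.96×364 + 2.63×181 + 1.02×108 + 2.20×172 = 713.44 + 476.03 + 110.16 + 378.4 = 1678.03
ΣP(Q1 2022)Q(Q1 2022) = 1.74×364 + 2.48×181 + 0.98×108 + 2.63×172 = 633.36 + 448.88 + 105.84 + 452.36 = 1640.44
link = 1678.03/1640.44 = 1.022915
Link Q2 2022→Q3 2022:
ΣP(Q3 2022)Q(Q2 2022) = 2.37×359 + 2.32×197 + 0.92×113 + 1.82×188 = 850.83 + 457.04 + 103.96 + 342.16 = 1753.99
ΣP(Q2 2022)Q(Q2 2022) = 1.96×359 + 2.63×197 + 1.02×113 + 2.20×188 = 703.64 + 518.11 + 115.26 + 413.6 = 1750.61
link = 1753.99/1750.61 = 1.001931
Chained index = 100 × 1.022915 × 1.001931 = 102.4890

102.49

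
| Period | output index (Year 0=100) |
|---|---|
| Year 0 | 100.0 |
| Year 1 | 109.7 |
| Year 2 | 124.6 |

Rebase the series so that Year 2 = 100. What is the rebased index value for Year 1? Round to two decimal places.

88.04

Rebased(Year 1) = 109.7 / 124.6 × 100 = 88.0417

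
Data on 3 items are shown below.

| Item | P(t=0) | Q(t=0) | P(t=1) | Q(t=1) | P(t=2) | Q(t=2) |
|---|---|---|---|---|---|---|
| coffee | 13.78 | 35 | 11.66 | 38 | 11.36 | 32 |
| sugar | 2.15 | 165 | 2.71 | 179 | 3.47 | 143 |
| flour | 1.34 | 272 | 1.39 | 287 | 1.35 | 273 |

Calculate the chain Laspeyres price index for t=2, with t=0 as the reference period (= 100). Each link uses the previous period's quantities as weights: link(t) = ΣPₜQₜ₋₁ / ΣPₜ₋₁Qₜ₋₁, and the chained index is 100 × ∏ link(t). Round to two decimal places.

Link t=0→t=1:
ΣP(t=1)Q(t=0) = 11.66×35 + 2.71×165 + 1.39×272 = 408.1 + 447.15 + 378.08 = 1233.33
ΣP(t=0)Q(t=0) = 13.78×35 + 2.15×165 + 1.34×272 = 482.3 + 354.75 + 364.48 = 1201.53
link = 1233.33/1201.53 = 1.026466
Link t=1→t=2:
ΣP(t=2)Q(t=1) = 11.36×38 + 3.47×179 + 1.35×287 = 431.68 + 621.13 + 387.45 = 1440.26
ΣP(t=1)Q(t=1) = 11.66×38 + 2.71×179 + 1.39×287 = 443.08 + 485.09 + 398.93 = 1327.1
link = 1440.26/1327.1 = 1.085269
Chained index = 100 × 1.026466 × 1.085269 = 111.3992

111.40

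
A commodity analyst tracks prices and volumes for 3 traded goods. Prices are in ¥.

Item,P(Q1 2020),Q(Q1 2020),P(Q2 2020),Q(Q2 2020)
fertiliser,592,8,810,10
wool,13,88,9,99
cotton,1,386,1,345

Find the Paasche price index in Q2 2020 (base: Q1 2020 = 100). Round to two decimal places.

Paasche price index uses current-period quantities as weights.
ΣP(Q2 2020)·Q(Q2 2020) = 810×10 + 9×99 + 1×345 = 8100 + 891 + 345 = 9336
ΣP(Q1 2020)·Q(Q2 2020) = 592×10 + 13×99 + 1×345 = 5920 + 1287 + 345 = 7552
Index = 9336 / 7552 × 100 = 123.6229

123.62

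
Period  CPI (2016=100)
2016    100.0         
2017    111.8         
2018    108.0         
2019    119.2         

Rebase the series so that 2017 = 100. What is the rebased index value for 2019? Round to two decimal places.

106.62

Rebased(2019) = 119.2 / 111.8 × 100 = 106.6190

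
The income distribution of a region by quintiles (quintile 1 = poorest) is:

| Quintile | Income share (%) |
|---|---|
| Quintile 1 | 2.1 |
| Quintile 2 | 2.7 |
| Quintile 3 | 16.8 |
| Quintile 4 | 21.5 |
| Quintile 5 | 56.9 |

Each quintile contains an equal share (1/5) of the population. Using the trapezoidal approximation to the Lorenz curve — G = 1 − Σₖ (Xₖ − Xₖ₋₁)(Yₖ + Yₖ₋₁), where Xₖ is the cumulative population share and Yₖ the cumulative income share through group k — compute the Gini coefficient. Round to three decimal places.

Cumulative income shares Yₖ: 0.0210, 0.0480, 0.2160, 0.4310, 1.0000
Σ (Xₖ−Xₖ₋₁)(Yₖ+Yₖ₋₁) = (1/5)(0.0210+0.0000) + (1/5)(0.0480+0.0210) + (1/5)(0.2160+0.0480) + (1/5)(0.4310+0.2160) + (1/5)(1.0000+0.4310)
  = 0.0042 + 0.0138 + 0.0528 + 0.1294 + 0.2862 = 0.4864
G = 1 − 0.4864 = 0.5136

0.514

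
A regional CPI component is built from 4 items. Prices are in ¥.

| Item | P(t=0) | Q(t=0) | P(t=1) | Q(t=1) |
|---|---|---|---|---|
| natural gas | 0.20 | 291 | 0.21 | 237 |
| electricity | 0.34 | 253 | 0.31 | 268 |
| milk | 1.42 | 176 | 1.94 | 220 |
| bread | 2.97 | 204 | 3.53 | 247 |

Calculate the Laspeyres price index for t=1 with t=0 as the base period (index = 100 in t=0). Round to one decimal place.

120.1

Laspeyres price index uses base-period quantities as weights.
ΣP(t=1)·Q(t=0) = 0.21×291 + 0.31×253 + 1.94×176 + 3.53×204 = 61.11 + 78.43 + 341.44 + 720.12 = 1201.1
ΣP(t=0)·Q(t=0) = 0.20×291 + 0.34×253 + 1.42×176 + 2.97×204 = 58.2 + 86.02 + 249.92 + 605.88 = 1000.02
Index = 1201.1 / 1000.02 × 100 = 120.1076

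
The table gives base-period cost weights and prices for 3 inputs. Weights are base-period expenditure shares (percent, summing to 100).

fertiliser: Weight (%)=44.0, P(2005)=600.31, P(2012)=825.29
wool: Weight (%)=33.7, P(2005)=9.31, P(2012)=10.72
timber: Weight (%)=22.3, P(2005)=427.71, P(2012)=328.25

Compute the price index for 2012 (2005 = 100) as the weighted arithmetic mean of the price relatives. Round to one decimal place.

fertiliser: 44.0 × (825.29/600.31) = 44.0 × 1.374773 = 60.4900
wool: 33.7 × (10.72/9.31) = 33.7 × 1.151450 = 38.8039
timber: 22.3 × (328.25/427.71) = 22.3 × 0.767459 = 17.1143
Index = Σ wᵢ·(p₁ᵢ/p₀ᵢ) = 60.4900 + 38.8039 + 17.1143 = 116.4082

116.4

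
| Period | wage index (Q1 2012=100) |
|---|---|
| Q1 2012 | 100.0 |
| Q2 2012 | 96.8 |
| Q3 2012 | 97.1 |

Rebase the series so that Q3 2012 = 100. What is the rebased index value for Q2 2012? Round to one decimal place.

99.7

Rebased(Q2 2012) = 96.8 / 97.1 × 100 = 99.6910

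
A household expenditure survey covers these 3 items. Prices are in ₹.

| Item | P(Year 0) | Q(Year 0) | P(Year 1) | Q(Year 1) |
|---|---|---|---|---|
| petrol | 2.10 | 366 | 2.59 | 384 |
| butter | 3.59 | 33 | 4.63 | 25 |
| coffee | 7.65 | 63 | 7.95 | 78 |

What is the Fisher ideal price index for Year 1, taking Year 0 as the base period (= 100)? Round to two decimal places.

116.45

Laspeyres component (base-period weights):
ΣP(Year 1)Q(Year 0) = 2.59×366 + 4.63×33 + 7.95×63 = 947.94 + 152.79 + 500.85 = 1601.58
ΣP(Year 0)Q(Year 0) = 2.10×366 + 3.59×33 + 7.65×63 = 768.6 + 118.47 + 481.95 = 1369.02
L = 1601.58 / 1369.02 × 100 = 116.9873
Paasche component (current-period weights):
ΣP(Year 1)Q(Year 1) = 2.59×384 + 4.63×25 + 7.95×78 = 994.56 + 115.75 + 620.1 = 1730.41
ΣP(Year 0)Q(Year 1) = 2.10×384 + 3.59×25 + 7.65×78 = 806.4 + 89.75 + 596.7 = 1492.85
P = 1730.41 / 1492.85 × 100 = 115.9132
Fisher = √(L × P) = √(116.9873 × 115.9132) = 116.4490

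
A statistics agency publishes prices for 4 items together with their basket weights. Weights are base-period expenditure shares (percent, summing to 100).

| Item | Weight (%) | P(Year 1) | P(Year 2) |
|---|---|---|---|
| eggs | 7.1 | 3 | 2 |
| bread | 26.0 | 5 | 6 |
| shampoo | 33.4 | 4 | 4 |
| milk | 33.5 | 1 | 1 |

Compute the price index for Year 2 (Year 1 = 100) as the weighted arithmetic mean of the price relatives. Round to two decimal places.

eggs: 7.1 × (2/3) = 7.1 × 0.666667 = 4.7333
bread: 26.0 × (6/5) = 26.0 × 1.200000 = 31.2000
shampoo: 33.4 × (4/4) = 33.4 × 1.000000 = 33.4000
milk: 33.5 × (1/1) = 33.5 × 1.000000 = 33.5000
Index = Σ wᵢ·(p₁ᵢ/p₀ᵢ) = 4.7333 + 31.2000 + 33.4000 + 33.5000 = 102.8333

102.83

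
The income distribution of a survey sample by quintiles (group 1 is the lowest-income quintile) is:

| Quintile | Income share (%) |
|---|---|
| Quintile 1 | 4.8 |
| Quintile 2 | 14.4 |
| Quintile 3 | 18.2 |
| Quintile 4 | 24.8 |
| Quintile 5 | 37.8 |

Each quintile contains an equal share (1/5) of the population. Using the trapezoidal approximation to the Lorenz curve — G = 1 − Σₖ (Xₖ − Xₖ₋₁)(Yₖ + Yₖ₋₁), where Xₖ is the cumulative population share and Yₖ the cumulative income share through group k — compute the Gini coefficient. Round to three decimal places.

0.306

Cumulative income shares Yₖ: 0.0480, 0.1920, 0.3740, 0.6220, 1.0000
Σ (Xₖ−Xₖ₋₁)(Yₖ+Yₖ₋₁) = (1/5)(0.0480+0.0000) + (1/5)(0.1920+0.0480) + (1/5)(0.3740+0.1920) + (1/5)(0.6220+0.3740) + (1/5)(1.0000+0.6220)
  = 0.0096 + 0.0480 + 0.1132 + 0.1992 + 0.3244 = 0.6944
G = 1 − 0.6944 = 0.3056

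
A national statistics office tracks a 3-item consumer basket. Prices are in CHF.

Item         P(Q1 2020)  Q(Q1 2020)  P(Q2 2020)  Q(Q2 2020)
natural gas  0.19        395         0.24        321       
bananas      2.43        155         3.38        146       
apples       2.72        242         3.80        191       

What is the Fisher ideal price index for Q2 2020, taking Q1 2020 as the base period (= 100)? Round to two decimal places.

138.60

Laspeyres component (base-period weights):
ΣP(Q2 2020)Q(Q1 2020) = 0.24×395 + 3.38×155 + 3.80×242 = 94.8 + 523.9 + 919.6 = 1538.3
ΣP(Q1 2020)Q(Q1 2020) = 0.19×395 + 2.43×155 + 2.72×242 = 75.05 + 376.65 + 658.24 = 1109.94
L = 1538.3 / 1109.94 × 100 = 138.5931
Paasche component (current-period weights):
ΣP(Q2 2020)Q(Q2 2020) = 0.24×321 + 3.38×146 + 3.80×191 = 77.04 + 493.48 + 725.8 = 1296.32
ΣP(Q1 2020)Q(Q2 2020) = 0.19×321 + 2.43×146 + 2.72×191 = 60.99 + 354.78 + 519.52 = 935.29
P = 1296.32 / 935.29 × 100 = 138.6009
Fisher = √(L × P) = √(138.5931 × 138.6009) = 138.5970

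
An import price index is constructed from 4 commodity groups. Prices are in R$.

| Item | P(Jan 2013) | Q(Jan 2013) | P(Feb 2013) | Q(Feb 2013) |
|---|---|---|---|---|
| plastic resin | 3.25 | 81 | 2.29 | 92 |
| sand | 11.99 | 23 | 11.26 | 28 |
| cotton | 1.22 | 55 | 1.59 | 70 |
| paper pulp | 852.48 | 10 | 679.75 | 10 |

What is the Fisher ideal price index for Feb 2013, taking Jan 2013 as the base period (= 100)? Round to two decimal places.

80.35

Laspeyres component (base-period weights):
ΣP(Feb 2013)Q(Jan 2013) = 2.29×81 + 11.26×23 + 1.59×55 + 679.75×10 = 185.49 + 258.98 + 87.45 + 6797.5 = 7329.42
ΣP(Jan 2013)Q(Jan 2013) = 3.25×81 + 11.99×23 + 1.22×55 + 852.48×10 = 263.25 + 275.77 + 67.1 + 8524.8 = 9130.92
L = 7329.42 / 9130.92 × 100 = 80.2703
Paasche component (current-period weights):
ΣP(Feb 2013)Q(Feb 2013) = 2.29×92 + 11.26×28 + 1.59×70 + 679.75×10 = 210.68 + 315.28 + 111.3 + 6797.5 = 7434.76
ΣP(Jan 2013)Q(Feb 2013) = 3.25×92 + 11.99×28 + 1.22×70 + 852.48×10 = 299 + 335.72 + 85.4 + 8524.8 = 9244.92
P = 7434.76 / 9244.92 × 100 = 80.4199
Fisher = √(L × P) = √(80.2703 × 80.4199) = 80.3451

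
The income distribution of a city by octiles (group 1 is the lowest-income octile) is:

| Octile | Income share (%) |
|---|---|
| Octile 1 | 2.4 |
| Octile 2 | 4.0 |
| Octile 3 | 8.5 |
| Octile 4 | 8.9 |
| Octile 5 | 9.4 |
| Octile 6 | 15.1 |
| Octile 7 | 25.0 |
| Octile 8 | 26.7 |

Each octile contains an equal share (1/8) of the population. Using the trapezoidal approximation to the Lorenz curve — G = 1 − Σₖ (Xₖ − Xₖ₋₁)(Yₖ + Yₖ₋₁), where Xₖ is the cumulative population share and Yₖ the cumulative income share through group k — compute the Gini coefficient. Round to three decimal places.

0.369

Cumulative income shares Yₖ: 0.0240, 0.0640, 0.1490, 0.2380, 0.3320, 0.4830, 0.7330, 1.0000
Σ (Xₖ−Xₖ₋₁)(Yₖ+Yₖ₋₁) = (1/8)(0.0240+0.0000) + (1/8)(0.0640+0.0240) + (1/8)(0.1490+0.0640) + (1/8)(0.2380+0.1490) + (1/8)(0.3320+0.2380) + (1/8)(0.4830+0.3320) + (1/8)(0.7330+0.4830) + (1/8)(1.0000+0.7330)
  = 0.0030 + 0.0110 + 0.0266 + 0.0484 + 0.0713 + 0.1019 + 0.1520 + 0.2166 = 0.6308
G = 1 − 0.6308 = 0.3692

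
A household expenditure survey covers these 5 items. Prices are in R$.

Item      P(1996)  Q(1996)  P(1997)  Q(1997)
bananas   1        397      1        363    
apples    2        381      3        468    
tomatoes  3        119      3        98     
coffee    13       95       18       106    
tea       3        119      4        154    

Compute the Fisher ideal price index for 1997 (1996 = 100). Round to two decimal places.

Laspeyres component (base-period weights):
ΣP(1997)Q(1996) = 1×397 + 3×381 + 3×119 + 18×95 + 4×119 = 397 + 1143 + 357 + 1710 + 476 = 4083
ΣP(1996)Q(1996) = 1×397 + 2×381 + 3×119 + 13×95 + 3×119 = 397 + 762 + 357 + 1235 + 357 = 3108
L = 4083 / 3108 × 100 = 131.3707
Paasche component (current-period weights):
ΣP(1997)Q(1997) = 1×363 + 3×468 + 3×98 + 18×106 + 4×154 = 363 + 1404 + 294 + 1908 + 616 = 4585
ΣP(1996)Q(1997) = 1×363 + 2×468 + 3×98 + 13×106 + 3×154 = 363 + 936 + 294 + 1378 + 462 = 3433
P = 4585 / 3433 × 100 = 133.5567
Fisher = √(L × P) = √(131.3707 × 133.5567) = 132.4591

132.46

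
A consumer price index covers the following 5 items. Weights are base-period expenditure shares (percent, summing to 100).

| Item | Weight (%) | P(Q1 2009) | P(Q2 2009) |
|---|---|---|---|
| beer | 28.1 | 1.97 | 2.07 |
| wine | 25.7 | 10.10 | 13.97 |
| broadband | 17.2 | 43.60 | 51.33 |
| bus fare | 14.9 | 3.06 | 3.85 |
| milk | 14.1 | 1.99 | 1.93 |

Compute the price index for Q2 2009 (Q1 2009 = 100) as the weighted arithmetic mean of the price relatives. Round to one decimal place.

117.7

beer: 28.1 × (2.07/1.97) = 28.1 × 1.050761 = 29.5264
wine: 25.7 × (13.97/10.10) = 25.7 × 1.383168 = 35.5474
broadband: 17.2 × (51.33/43.60) = 17.2 × 1.177294 = 20.2494
bus fare: 14.9 × (3.85/3.06) = 14.9 × 1.258170 = 18.7467
milk: 14.1 × (1.93/1.99) = 14.1 × 0.969849 = 13.6749
Index = Σ wᵢ·(p₁ᵢ/p₀ᵢ) = 29.5264 + 35.5474 + 20.2494 + 18.7467 + 13.6749 = 117.7449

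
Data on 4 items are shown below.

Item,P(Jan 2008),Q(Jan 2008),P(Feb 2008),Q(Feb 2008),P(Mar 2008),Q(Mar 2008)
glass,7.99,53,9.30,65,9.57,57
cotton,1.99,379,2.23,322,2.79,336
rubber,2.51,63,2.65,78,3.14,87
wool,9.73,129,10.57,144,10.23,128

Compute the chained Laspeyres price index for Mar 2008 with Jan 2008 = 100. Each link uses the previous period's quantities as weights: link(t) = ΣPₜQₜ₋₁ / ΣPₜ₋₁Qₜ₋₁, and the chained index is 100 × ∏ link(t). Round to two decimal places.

117.50

Link Jan 2008→Feb 2008:
ΣP(Feb 2008)Q(Jan 2008) = 9.30×53 + 2.23×379 + 2.65×63 + 10.57×129 = 492.9 + 845.17 + 166.95 + 1363.53 = 2868.55
ΣP(Jan 2008)Q(Jan 2008) = 7.99×53 + 1.99×379 + 2.51×63 + 9.73×129 = 423.47 + 754.21 + 158.13 + 1255.17 = 2590.98
link = 2868.55/2590.98 = 1.107129
Link Feb 2008→Mar 2008:
ΣP(Mar 2008)Q(Feb 2008) = 9.57×65 + 2.79×322 + 3.14×78 + 10.23×144 = 622.05 + 898.38 + 244.92 + 1473.12 = 3238.47
ΣP(Feb 2008)Q(Feb 2008) = 9.30×65 + 2.23×322 + 2.65×78 + 10.57×144 = 604.5 + 718.06 + 206.7 + 1522.08 = 3051.34
link = 3238.47/3051.34 = 1.061327
Chained index = 100 × 1.107129 × 1.061327 = 117.5026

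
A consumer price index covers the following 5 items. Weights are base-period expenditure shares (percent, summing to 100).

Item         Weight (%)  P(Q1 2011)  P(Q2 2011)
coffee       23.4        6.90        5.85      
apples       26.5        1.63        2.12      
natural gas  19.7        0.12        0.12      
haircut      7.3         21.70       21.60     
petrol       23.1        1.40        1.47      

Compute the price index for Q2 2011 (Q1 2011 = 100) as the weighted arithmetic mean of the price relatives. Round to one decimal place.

coffee: 23.4 × (5.85/6.90) = 23.4 × 0.847826 = 19.8391
apples: 26.5 × (2.12/1.63) = 26.5 × 1.300613 = 34.4663
natural gas: 19.7 × (0.12/0.12) = 19.7 × 1.000000 = 19.7000
haircut: 7.3 × (21.60/21.70) = 7.3 × 0.995392 = 7.2664
petrol: 23.1 × (1.47/1.40) = 23.1 × 1.050000 = 24.2550
Index = Σ wᵢ·(p₁ᵢ/p₀ᵢ) = 19.8391 + 34.4663 + 19.7000 + 7.2664 + 24.2550 = 105.5267

105.5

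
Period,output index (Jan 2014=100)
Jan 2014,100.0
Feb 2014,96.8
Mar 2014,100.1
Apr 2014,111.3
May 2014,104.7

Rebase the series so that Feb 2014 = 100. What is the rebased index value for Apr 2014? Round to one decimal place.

Rebased(Apr 2014) = 111.3 / 96.8 × 100 = 114.9793

115.0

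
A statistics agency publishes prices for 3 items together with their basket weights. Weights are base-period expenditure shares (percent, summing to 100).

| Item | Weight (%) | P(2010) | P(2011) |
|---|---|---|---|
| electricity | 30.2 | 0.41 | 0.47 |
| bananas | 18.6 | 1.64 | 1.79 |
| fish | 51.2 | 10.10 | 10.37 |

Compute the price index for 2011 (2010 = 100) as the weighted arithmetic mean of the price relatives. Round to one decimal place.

electricity: 30.2 × (0.47/0.41) = 30.2 × 1.146341 = 34.6195
bananas: 18.6 × (1.79/1.64) = 18.6 × 1.091463 = 20.3012
fish: 51.2 × (10.37/10.10) = 51.2 × 1.026733 = 52.5687
Index = Σ wᵢ·(p₁ᵢ/p₀ᵢ) = 34.6195 + 20.3012 + 52.5687 = 107.4894

107.5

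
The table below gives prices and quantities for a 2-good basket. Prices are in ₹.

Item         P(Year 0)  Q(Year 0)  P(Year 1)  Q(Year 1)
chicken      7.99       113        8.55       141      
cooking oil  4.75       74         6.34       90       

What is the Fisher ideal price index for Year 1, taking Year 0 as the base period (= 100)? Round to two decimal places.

114.36

Laspeyres component (base-period weights):
ΣP(Year 1)Q(Year 0) = 8.55×113 + 6.34×74 = 966.15 + 469.16 = 1435.31
ΣP(Year 0)Q(Year 0) = 7.99×113 + 4.75×74 = 902.87 + 351.5 = 1254.37
L = 1435.31 / 1254.37 × 100 = 114.4248
Paasche component (current-period weights):
ΣP(Year 1)Q(Year 1) = 8.55×141 + 6.34×90 = 1205.55 + 570.6 = 1776.15
ΣP(Year 0)Q(Year 1) = 7.99×141 + 4.75×90 = 1126.59 + 427.5 = 1554.09
P = 1776.15 / 1554.09 × 100 = 114.2887
Fisher = √(L × P) = √(114.4248 × 114.2887) = 114.3567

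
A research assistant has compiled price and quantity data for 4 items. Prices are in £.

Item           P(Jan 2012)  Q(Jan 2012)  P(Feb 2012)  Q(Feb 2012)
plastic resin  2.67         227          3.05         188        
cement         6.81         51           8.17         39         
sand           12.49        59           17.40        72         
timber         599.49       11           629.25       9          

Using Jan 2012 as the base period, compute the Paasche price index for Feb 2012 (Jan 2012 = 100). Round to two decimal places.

Paasche price index uses current-period quantities as weights.
ΣP(Feb 2012)·Q(Feb 2012) = 3.05×188 + 8.17×39 + 17.40×72 + 629.25×9 = 573.4 + 318.63 + 1252.8 + 5663.25 = 7808.08
ΣP(Jan 2012)·Q(Feb 2012) = 2.67×188 + 6.81×39 + 12.49×72 + 599.49×9 = 501.96 + 265.59 + 899.28 + 5395.41 = 7062.24
Index = 7808.08 / 7062.24 × 100 = 110.5610

110.56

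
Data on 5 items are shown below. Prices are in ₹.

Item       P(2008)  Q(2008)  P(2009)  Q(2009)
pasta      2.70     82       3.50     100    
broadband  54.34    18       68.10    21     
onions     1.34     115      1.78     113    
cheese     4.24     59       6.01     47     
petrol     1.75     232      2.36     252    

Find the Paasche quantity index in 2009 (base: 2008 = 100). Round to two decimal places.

109.12

Paasche quantity index uses current-period prices as weights.
ΣP(2009)·Q(2009) = 3.50×100 + 68.10×21 + 1.78×113 + 6.01×47 + 2.36×252 = 350 + 1430.1 + 201.14 + 282.47 + 594.72 = 2858.43
ΣP(2009)·Q(2008) = 3.50×82 + 68.10×18 + 1.78×115 + 6.01×59 + 2.36×232 = 287 + 1225.8 + 204.7 + 354.59 + 547.52 = 2619.61
Index = 2858.43 / 2619.61 × 100 = 109.1166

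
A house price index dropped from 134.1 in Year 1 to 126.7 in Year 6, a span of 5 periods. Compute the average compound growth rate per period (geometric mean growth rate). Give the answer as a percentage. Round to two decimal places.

-1.13%

Growth factor = (126.7/134.1)^(1/5) = (0.944817)^(1/5) = 0.988711
Growth rate = 0.988711 − 1 = -0.011289 = -1.1289%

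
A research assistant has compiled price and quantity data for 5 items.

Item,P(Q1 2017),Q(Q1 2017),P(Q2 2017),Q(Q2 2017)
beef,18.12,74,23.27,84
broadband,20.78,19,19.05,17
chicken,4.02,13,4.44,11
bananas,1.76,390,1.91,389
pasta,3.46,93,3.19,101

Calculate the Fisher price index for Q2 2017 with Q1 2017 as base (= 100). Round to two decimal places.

Laspeyres component (base-period weights):
ΣP(Q2 2017)Q(Q1 2017) = 23.27×74 + 19.05×19 + 4.44×13 + 1.91×390 + 3.19×93 = 1721.98 + 361.95 + 57.72 + 744.9 + 296.67 = 3183.22
ΣP(Q1 2017)Q(Q1 2017) = 18.12×74 + 20.78×19 + 4.02×13 + 1.76×390 + 3.46×93 = 1340.88 + 394.82 + 52.26 + 686.4 + 321.78 = 2796.14
L = 3183.22 / 2796.14 × 100 = 113.8434
Paasche component (current-period weights):
ΣP(Q2 2017)Q(Q2 2017) = 23.27×84 + 19.05×17 + 4.44×11 + 1.91×389 + 3.19×101 = 1954.68 + 323.85 + 48.84 + 742.99 + 322.19 = 3392.55
ΣP(Q1 2017)Q(Q2 2017) = 18.12×84 + 20.78×17 + 4.02×11 + 1.76×389 + 3.46×101 = 1522.08 + 353.26 + 44.22 + 684.64 + 349.46 = 2953.66
P = 3392.55 / 2953.66 × 100 = 114.8592
Fisher = √(L × P) = √(113.8434 × 114.8592) = 114.3502

114.35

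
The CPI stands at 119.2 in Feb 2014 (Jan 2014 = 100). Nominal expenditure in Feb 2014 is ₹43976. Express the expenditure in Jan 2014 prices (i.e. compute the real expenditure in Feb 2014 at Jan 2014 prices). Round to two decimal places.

36892.62

Real = Nominal ÷ (Index/100) = 43976 ÷ (119.2/100)
     = 43976 ÷ 1.192 = 36892.6174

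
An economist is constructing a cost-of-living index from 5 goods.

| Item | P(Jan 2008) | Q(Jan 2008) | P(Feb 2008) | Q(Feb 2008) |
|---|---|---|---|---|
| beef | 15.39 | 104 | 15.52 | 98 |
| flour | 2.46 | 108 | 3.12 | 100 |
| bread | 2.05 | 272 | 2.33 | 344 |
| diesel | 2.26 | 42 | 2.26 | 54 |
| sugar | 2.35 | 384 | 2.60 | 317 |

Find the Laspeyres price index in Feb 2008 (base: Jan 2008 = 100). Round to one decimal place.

Laspeyres price index uses base-period quantities as weights.
ΣP(Feb 2008)·Q(Jan 2008) = 15.52×104 + 3.12×108 + 2.33×272 + 2.26×42 + 2.60×384 = 1614.08 + 336.96 + 633.76 + 94.92 + 998.4 = 3678.12
ΣP(Jan 2008)·Q(Jan 2008) = 15.39×104 + 2.46×108 + 2.05×272 + 2.26×42 + 2.35×384 = 1600.56 + 265.68 + 557.6 + 94.92 + 902.4 = 3421.16
Index = 3678.12 / 3421.16 × 100 = 107.5109

107.5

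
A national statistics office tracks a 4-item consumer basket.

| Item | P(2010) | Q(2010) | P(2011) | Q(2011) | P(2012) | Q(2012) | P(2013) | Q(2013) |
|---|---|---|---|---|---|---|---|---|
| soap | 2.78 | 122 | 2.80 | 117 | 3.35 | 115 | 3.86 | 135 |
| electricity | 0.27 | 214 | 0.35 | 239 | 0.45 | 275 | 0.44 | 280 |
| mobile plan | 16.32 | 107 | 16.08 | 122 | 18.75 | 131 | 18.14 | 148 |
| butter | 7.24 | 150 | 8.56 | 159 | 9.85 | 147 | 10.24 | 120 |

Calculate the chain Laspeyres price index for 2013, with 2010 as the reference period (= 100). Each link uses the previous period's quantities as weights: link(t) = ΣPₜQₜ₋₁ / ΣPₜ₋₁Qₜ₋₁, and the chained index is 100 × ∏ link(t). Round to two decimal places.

124.44

Link 2010→2011:
ΣP(2011)Q(2010) = 2.80×122 + 0.35×214 + 16.08×107 + 8.56×150 = 341.6 + 74.9 + 1720.56 + 1284 = 3421.06
ΣP(2010)Q(2010) = 2.78×122 + 0.27×214 + 16.32×107 + 7.24×150 = 339.16 + 57.78 + 1746.24 + 1086 = 3229.18
link = 3421.06/3229.18 = 1.059421
Link 2011→2012:
ΣP(2012)Q(2011) = 3.35×117 + 0.45×239 + 18.75×122 + 9.85×159 = 391.95 + 107.55 + 2287.5 + 1566.15 = 4353.15
ΣP(2011)Q(2011) = 2.80×117 + 0.35×239 + 16.08×122 + 8.56×159 = 327.6 + 83.65 + 1961.76 + 1361.04 = 3734.05
link = 4353.15/3734.05 = 1.165799
Link 2012→2013:
ΣP(2013)Q(2012) = 3.86×115 + 0.44×275 + 18.14×131 + 10.24×147 = 443.9 + 121 + 2376.34 + 1505.28 = 4446.52
ΣP(2012)Q(2012) = 3.35×115 + 0.45×275 + 18.75×131 + 9.85×147 = 385.25 + 123.75 + 2456.25 + 1447.95 = 4413.2
link = 4446.52/4413.2 = 1.007550
Chained index = 100 × 1.059421 × 1.165799 × 1.007550 = 124.4396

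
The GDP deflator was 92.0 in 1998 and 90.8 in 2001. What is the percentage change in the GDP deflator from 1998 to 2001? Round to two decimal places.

Change = (90.8 − 92.0) / 92.0 × 100
       = -1.2 / 92.0 × 100 = -1.3043%

-1.30%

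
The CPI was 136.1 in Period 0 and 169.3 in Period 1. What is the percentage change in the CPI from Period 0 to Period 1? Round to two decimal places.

24.39%

Change = (169.3 − 136.1) / 136.1 × 100
       = 33.2 / 136.1 × 100 = 24.3938%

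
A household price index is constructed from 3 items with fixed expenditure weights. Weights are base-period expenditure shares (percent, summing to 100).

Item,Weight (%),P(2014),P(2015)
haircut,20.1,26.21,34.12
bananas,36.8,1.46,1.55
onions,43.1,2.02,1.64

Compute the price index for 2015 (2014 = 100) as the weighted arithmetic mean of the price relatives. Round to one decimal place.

haircut: 20.1 × (34.12/26.21) = 20.1 × 1.301793 = 26.1660
bananas: 36.8 × (1.55/1.46) = 36.8 × 1.061644 = 39.0685
onions: 43.1 × (1.64/2.02) = 43.1 × 0.811881 = 34.9921
Index = Σ wᵢ·(p₁ᵢ/p₀ᵢ) = 26.1660 + 39.0685 + 34.9921 = 100.2266

100.2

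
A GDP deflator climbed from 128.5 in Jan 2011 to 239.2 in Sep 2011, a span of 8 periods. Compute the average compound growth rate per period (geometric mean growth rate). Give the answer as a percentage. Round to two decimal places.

Growth factor = (239.2/128.5)^(1/8) = (1.861479)^(1/8) = 1.080767
Growth rate = 1.080767 − 1 = 0.080767 = 8.0767%

8.08%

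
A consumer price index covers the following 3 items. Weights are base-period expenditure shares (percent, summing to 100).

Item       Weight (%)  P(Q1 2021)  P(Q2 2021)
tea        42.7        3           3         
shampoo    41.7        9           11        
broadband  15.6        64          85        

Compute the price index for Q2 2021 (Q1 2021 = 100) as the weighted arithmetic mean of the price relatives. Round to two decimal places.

tea: 42.7 × (3/3) = 42.7 × 1.000000 = 42.7000
shampoo: 41.7 × (11/9) = 41.7 × 1.222222 = 50.9667
broadband: 15.6 × (85/64) = 15.6 × 1.328125 = 20.7188
Index = Σ wᵢ·(p₁ᵢ/p₀ᵢ) = 42.7000 + 50.9667 + 20.7188 = 114.3854

114.39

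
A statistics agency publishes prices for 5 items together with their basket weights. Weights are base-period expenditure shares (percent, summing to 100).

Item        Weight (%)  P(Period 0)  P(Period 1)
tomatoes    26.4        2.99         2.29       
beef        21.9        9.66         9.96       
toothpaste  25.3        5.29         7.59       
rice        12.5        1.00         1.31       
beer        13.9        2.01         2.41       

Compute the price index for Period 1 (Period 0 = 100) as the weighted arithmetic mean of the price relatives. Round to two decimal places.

112.14

tomatoes: 26.4 × (2.29/2.99) = 26.4 × 0.765886 = 20.2194
beef: 21.9 × (9.96/9.66) = 21.9 × 1.031056 = 22.5801
toothpaste: 25.3 × (7.59/5.29) = 25.3 × 1.434783 = 36.3000
rice: 12.5 × (1.31/1.00) = 12.5 × 1.310000 = 16.3750
beer: 13.9 × (2.41/2.01) = 13.9 × 1.199005 = 16.6662
Index = Σ wᵢ·(p₁ᵢ/p₀ᵢ) = 20.2194 + 22.5801 + 36.3000 + 16.3750 + 16.6662 = 112.1407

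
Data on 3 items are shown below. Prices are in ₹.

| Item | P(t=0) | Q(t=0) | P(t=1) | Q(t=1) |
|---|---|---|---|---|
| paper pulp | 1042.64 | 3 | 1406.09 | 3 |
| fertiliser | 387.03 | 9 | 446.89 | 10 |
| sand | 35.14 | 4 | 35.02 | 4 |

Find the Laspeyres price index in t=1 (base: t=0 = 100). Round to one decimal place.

Laspeyres price index uses base-period quantities as weights.
ΣP(t=1)·Q(t=0) = 1406.09×3 + 446.89×9 + 35.02×4 = 4218.27 + 4022.01 + 140.08 = 8380.36
ΣP(t=0)·Q(t=0) = 1042.64×3 + 387.03×9 + 35.14×4 = 3127.92 + 3483.27 + 140.56 = 6751.75
Index = 8380.36 / 6751.75 × 100 = 124.1213

124.1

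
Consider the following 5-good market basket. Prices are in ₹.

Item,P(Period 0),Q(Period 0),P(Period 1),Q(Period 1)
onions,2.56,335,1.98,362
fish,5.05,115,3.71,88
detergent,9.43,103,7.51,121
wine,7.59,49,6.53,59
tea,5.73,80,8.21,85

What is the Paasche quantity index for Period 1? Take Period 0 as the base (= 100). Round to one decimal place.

Paasche quantity index uses current-period prices as weights.
ΣP(Period 1)·Q(Period 1) = 1.98×362 + 3.71×88 + 7.51×121 + 6.53×59 + 8.21×85 = 716.76 + 326.48 + 908.71 + 385.27 + 697.85 = 3035.07
ΣP(Period 1)·Q(Period 0) = 1.98×335 + 3.71×115 + 7.51×103 + 6.53×49 + 8.21×80 = 663.3 + 426.65 + 773.53 + 319.97 + 656.8 = 2840.25
Index = 3035.07 / 2840.25 × 100 = 106.8593

106.9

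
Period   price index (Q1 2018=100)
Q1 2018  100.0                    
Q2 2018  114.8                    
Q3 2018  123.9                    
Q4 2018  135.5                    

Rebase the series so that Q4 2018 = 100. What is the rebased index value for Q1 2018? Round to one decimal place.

73.8

Rebased(Q1 2018) = 100.0 / 135.5 × 100 = 73.8007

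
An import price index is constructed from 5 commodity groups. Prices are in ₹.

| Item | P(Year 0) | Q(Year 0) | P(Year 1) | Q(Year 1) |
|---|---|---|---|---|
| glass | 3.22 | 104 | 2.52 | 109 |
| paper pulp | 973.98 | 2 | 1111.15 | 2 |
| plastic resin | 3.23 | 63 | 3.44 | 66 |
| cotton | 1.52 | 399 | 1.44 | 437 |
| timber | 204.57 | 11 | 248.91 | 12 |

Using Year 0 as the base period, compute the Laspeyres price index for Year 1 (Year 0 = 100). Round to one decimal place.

Laspeyres price index uses base-period quantities as weights.
ΣP(Year 1)·Q(Year 0) = 2.52×104 + 1111.15×2 + 3.44×63 + 1.44×399 + 248.91×11 = 262.08 + 2222.3 + 216.72 + 574.56 + 2738.01 = 6013.67
ΣP(Year 0)·Q(Year 0) = 3.22×104 + 973.98×2 + 3.23×63 + 1.52×399 + 204.57×11 = 334.88 + 1947.96 + 203.49 + 606.48 + 2250.27 = 5343.08
Index = 6013.67 / 5343.08 × 100 = 112.5506

112.6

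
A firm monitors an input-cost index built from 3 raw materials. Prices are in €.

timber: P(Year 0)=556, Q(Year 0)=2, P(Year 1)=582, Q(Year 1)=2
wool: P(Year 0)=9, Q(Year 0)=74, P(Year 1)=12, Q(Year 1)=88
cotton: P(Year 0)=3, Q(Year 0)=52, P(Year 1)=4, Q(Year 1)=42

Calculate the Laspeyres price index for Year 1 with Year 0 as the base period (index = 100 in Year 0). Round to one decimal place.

Laspeyres price index uses base-period quantities as weights.
ΣP(Year 1)·Q(Year 0) = 582×2 + 12×74 + 4×52 = 1164 + 888 + 208 = 2260
ΣP(Year 0)·Q(Year 0) = 556×2 + 9×74 + 3×52 = 1112 + 666 + 156 = 1934
Index = 2260 / 1934 × 100 = 116.8563

116.9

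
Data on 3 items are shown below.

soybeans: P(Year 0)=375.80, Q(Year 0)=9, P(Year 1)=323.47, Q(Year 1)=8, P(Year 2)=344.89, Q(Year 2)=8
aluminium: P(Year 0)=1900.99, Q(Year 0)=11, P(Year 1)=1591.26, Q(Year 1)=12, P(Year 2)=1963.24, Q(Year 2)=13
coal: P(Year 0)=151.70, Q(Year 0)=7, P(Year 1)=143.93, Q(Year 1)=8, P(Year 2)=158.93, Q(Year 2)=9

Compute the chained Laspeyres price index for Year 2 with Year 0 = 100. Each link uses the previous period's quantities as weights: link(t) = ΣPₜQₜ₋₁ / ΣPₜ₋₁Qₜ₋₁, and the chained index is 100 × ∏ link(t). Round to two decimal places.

102.09

Link Year 0→Year 1:
ΣP(Year 1)Q(Year 0) = 323.47×9 + 1591.26×11 + 143.93×7 = 2911.23 + 17503.86 + 1007.51 = 21422.6
ΣP(Year 0)Q(Year 0) = 375.80×9 + 1900.99×11 + 151.70×7 = 3382.2 + 20910.89 + 1061.9 = 25354.99
link = 21422.6/25354.99 = 0.844907
Link Year 1→Year 2:
ΣP(Year 2)Q(Year 1) = 344.89×8 + 1963.24×12 + 158.93×8 = 2759.12 + 23558.88 + 1271.44 = 27589.44
ΣP(Year 1)Q(Year 1) = 323.47×8 + 1591.26×12 + 143.93×8 = 2587.76 + 19095.12 + 1151.44 = 22834.32
link = 27589.44/22834.32 = 1.208244
Chained index = 100 × 0.844907 × 1.208244 = 102.0854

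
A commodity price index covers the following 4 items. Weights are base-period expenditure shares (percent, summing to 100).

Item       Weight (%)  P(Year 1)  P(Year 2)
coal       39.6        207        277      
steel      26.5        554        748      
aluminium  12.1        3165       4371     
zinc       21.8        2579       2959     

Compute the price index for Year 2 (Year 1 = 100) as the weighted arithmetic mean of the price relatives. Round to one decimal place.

130.5

coal: 39.6 × (277/207) = 39.6 × 1.338164 = 52.9913
steel: 26.5 × (748/554) = 26.5 × 1.350181 = 35.7798
aluminium: 12.1 × (4371/3165) = 12.1 × 1.381043 = 16.7106
zinc: 21.8 × (2959/2579) = 21.8 × 1.147344 = 25.0121
Index = Σ wᵢ·(p₁ᵢ/p₀ᵢ) = 52.9913 + 35.7798 + 16.7106 + 25.0121 = 130.4938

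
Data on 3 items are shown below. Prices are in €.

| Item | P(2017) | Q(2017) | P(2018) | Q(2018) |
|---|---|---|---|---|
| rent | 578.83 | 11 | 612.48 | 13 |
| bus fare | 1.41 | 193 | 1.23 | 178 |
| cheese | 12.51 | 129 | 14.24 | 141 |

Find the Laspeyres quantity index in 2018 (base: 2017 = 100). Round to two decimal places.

Laspeyres quantity index uses base-period prices as weights.
ΣP(2017)·Q(2018) = 578.83×13 + 1.41×178 + 12.51×141 = 7524.79 + 250.98 + 1763.91 = 9539.68
ΣP(2017)·Q(2017) = 578.83×11 + 1.41×193 + 12.51×129 = 6367.13 + 272.13 + 1613.79 = 8253.05
Index = 9539.68 / 8253.05 × 100 = 115.5898

115.59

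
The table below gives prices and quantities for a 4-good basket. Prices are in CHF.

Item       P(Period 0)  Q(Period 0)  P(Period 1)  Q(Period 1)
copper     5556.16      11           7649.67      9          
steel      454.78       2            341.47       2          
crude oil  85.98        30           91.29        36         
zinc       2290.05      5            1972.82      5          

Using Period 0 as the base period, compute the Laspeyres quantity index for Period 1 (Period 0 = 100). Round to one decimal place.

86.1

Laspeyres quantity index uses base-period prices as weights.
ΣP(Period 0)·Q(Period 1) = 5556.16×9 + 454.78×2 + 85.98×36 + 2290.05×5 = 50005.44 + 909.56 + 3095.28 + 11450.25 = 65460.53
ΣP(Period 0)·Q(Period 0) = 5556.16×11 + 454.78×2 + 85.98×30 + 2290.05×5 = 61117.76 + 909.56 + 2579.4 + 11450.25 = 76056.97
Index = 65460.53 / 76056.97 × 100 = 86.0678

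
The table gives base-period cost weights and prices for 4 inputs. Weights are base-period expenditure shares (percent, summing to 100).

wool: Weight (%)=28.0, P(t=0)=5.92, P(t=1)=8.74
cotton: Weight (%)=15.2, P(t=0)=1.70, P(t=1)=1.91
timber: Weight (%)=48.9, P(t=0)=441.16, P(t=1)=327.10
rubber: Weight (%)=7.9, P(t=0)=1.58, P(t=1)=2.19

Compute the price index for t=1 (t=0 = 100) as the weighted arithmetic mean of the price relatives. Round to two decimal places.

105.62

wool: 28.0 × (8.74/5.92) = 28.0 × 1.476351 = 41.3378
cotton: 15.2 × (1.91/1.70) = 15.2 × 1.123529 = 17.0776
timber: 48.9 × (327.10/441.16) = 48.9 × 0.741454 = 36.2571
rubber: 7.9 × (2.19/1.58) = 7.9 × 1.386076 = 10.9500
Index = Σ wᵢ·(p₁ᵢ/p₀ᵢ) = 41.3378 + 17.0776 + 36.2571 + 10.9500 = 105.6226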